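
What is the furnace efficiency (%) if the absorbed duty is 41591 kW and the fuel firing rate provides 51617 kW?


Furnace efficiency = Q_absorbed / Q_fuel * 100
= 41591 / 51617 * 100 = 80.58

80.58 %


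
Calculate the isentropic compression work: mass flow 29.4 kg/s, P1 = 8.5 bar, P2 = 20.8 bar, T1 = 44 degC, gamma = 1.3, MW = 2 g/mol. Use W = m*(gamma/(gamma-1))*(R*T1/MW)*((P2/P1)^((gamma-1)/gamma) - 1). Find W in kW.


Isentropic work: W = m*(gamma/(gamma-1))*(R*T1/MW)*((P2/P1)^((gamma-1)/gamma) - 1)
T1 = 44 + 273.15 = 317.15 K
Pressure ratio = 20.8 / 8.5 = 2.44706
Exponent = (1.3 - 1)/1.3 = 0.230769
(P2/P1)^exp - 1 = 2.44706^0.230769 - 1 = 0.229383
W = 29.4 * 1.3 / 0.3 * 8.314 * 317.15 / 2 * 0.229383 = 38530

38530 kW


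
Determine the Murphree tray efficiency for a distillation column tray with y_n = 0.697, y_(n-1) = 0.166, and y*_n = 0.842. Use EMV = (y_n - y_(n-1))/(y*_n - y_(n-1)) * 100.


Murphree vapor efficiency: EMV = (y_n - y_(n-1)) / (y*_n - y_(n-1)) * 100
EMV = (0.697 - 0.166) / (0.842 - 0.166) * 100 = 0.531 / 0.676 * 100 = 78.55

78.55 %


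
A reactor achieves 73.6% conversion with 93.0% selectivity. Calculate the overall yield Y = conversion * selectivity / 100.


Overall yield = conversion (%) * selectivity (%) / 100
Conversion = 73.6%, Selectivity = 93.0%
Y = 73.6 * 93.0 / 100
= 68.448 %

68.448 %


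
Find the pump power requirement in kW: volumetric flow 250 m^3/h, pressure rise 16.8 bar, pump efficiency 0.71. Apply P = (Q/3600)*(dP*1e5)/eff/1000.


Q = 250 / 3600 = 0.0694444 m^3/s
P = 0.0694444 * (16.8 * 1e5) / 0.71 / 1000 = 164.3

164.3 kW


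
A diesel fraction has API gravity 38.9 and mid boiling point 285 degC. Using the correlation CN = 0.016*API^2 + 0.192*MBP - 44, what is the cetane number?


CN = 0.016 * 38.9^2 + 0.192 * 285 - 44
CN = 24.21136 + 54.72 - 44 = 34.93136

34.93136


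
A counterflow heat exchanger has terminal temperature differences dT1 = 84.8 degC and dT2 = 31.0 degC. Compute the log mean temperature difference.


LMTD = (dT1 - dT2) / ln(dT1/dT2)
= (84.8 - 31.0) / ln(84.8 / 31.0) = 53.8 / 1.00631 = 53.46

53.46 degC


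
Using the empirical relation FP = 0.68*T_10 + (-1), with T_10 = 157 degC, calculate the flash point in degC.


FP = 0.68 * 157 + (-1) = 105.76

105.76 degC


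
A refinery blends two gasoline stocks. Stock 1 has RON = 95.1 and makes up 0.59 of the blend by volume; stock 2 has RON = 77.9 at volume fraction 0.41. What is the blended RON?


Linear blending: RON_blend = sum(vi * RONi)
Contribution 1: 0.59 * 95.1 = 56.109
Contribution 2: 0.41 * 77.9 = 31.939
RON_blend = 56.109 + 31.939 = 88.048

88.048


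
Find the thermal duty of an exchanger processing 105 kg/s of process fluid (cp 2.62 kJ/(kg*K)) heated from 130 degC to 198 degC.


Q = m_dot * cp * delta_T
delta_T = 198 - 130 = 68 K
Q = 105 * 2.62 * 68
= 275.1 * 68
= 18706.8 kW

18706.8 kW


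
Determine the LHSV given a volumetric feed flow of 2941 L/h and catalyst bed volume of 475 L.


LHSV = volumetric feed rate / catalyst volume
= 2941 L/h / 475 L
= 6.192 h^-1

6.192 h^-1


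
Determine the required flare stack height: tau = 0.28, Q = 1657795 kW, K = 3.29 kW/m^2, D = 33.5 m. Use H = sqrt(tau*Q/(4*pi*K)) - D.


tau*Q/(4*pi*K) = 0.28 * 1657795 / (4 * pi * 3.29) = 11227.5
sqrt(11227.5) = 105.96
H = 105.96 - 33.5 = 72.46

72.46 m


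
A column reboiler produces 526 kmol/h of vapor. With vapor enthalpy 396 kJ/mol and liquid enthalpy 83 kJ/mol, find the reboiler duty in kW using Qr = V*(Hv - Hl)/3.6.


Qr = 526 * (396 - 83) / 3.6 = 526 * 313 / 3.6 = 45730

45730 kW


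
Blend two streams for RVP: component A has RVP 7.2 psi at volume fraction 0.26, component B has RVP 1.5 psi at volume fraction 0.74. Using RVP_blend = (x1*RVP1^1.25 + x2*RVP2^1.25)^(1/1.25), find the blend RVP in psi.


Chevron index: RVP_blend = (sum xi*RVPi^1.25)^(1/1.25)
RVP^1.25 terms: 0.26 * 7.2^1.25 + 0.74 * 1.5^1.25 = 4.29489
RVP_blend = 4.29489^(1/1.25) = 3.209

3.209 psi


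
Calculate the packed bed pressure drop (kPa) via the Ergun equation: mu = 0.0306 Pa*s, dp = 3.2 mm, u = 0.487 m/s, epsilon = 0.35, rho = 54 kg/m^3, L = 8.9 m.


dp = 3.2 mm = 0.0032 m
Viscous term = 150*0.0306*0.487*(1-0.35)^2 / (0.0032^2*0.35^3) = 2151120
Inertial term = 1.75*54*0.487^2*(1-0.35) / (0.0032*0.35^3) = 106182
dP/L = 2151120 + 106182 = 2257300 Pa/m
dP = 2257300 * 8.9 / 1000 = 20090 kPa

20090 kPa


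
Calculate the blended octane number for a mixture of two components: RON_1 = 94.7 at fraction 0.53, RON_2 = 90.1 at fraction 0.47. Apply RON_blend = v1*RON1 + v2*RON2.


Linear blending: RON_blend = sum(vi * RONi)
Contribution 1: 0.53 * 94.7 = 50.191
Contribution 2: 0.47 * 90.1 = 42.347
RON_blend = 50.191 + 42.347 = 92.538

92.538


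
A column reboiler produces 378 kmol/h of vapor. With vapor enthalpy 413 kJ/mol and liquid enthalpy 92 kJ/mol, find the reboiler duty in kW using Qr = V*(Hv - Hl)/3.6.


Qr = 378 * (413 - 92) / 3.6 = 378 * 321 / 3.6 = 33700

33700 kW


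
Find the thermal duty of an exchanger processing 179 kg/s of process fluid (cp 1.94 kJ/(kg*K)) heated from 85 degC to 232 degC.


Q = m_dot * cp * delta_T
delta_T = 232 - 85 = 147 K
Q = 179 * 1.94 * 147
= 347.26 * 147
= 51047.22 kW

51047.22 kW


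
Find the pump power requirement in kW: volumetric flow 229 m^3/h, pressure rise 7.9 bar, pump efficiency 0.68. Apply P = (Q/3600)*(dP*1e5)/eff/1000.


Q = 229 / 3600 = 0.0636111 m^3/s
P = 0.0636111 * (7.9 * 1e5) / 0.68 / 1000 = 73.90

73.90 kW


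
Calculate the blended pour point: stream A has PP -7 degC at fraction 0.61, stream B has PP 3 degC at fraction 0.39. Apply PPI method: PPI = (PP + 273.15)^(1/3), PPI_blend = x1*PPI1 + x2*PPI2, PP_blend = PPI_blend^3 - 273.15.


PPI_1 = (-7 + 273.15)^(1/3) = 6.432436
PPI_2 = (3 + 273.15)^(1/3) = 6.512009
PPI_blend = 0.61 * 6.432436 + 0.39 * 6.512009 = 6.463469
PP_blend = 6.463469^3 - 273.15 = 270.0207 - 273.15 = -3.13

-3.13 degC


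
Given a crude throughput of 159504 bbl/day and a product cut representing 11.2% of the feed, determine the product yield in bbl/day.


Crude throughput = 159504 bbl/day
Fraction yield = 11.2%
yield = throughput * fraction / 100
yield = 159504 * 11.2 / 100 = 17864.448

17864.448 bbl/day


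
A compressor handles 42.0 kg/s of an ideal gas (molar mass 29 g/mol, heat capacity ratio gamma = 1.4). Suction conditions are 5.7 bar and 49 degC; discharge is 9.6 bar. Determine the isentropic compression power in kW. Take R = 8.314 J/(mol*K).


Isentropic work: W = m*(gamma/(gamma-1))*(R*T1/MW)*((P2/P1)^((gamma-1)/gamma) - 1)
T1 = 49 + 273.15 = 322.15 K
Pressure ratio = 9.6 / 5.7 = 1.68421
Exponent = (1.4 - 1)/1.4 = 0.285714
(P2/P1)^exp - 1 = 1.68421^0.285714 - 1 = 0.160605
W = 42.0 * 1.4 / 0.4 * 8.314 * 322.15 / 29 * 0.160605 = 2180

2180 kW


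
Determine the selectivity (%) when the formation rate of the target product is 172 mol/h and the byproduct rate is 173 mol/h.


Selectivity = desired / (desired + undesired) * 100
Total products = 172 + 173 = 345 mol/h
S = 172 / 345 * 100
= 0.4986 * 100
= 49.86 %

49.86 %


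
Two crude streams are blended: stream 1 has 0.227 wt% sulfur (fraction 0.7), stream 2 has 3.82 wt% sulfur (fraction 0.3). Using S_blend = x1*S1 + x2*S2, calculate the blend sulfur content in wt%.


Linear sulfur blending: S_blend = x1*S1 + x2*S2
Contribution 1: 0.7 * 0.227 = 0.1589 wt%
Contribution 2: 0.3 * 3.82 = 1.146 wt%
S_blend = 0.1589 + 1.146 = 1.3049

1.3049 wt%


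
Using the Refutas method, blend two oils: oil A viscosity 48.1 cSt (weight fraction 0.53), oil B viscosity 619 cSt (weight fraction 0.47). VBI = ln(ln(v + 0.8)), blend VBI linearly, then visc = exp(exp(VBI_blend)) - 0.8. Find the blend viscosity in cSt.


Refutas method: VBN_i = 14.534*ln(ln(visc_i + 0.8)) + 10.975, blended linearly by mass fraction; since VBN is linear in VBI_i = ln(ln(visc_i + 0.8)) and the fractions sum to 1, blend VBI directly: visc = exp(exp(VBI_blend)) - 0.8
VBI_1 = ln(ln(48.1 + 0.8)) = 1.35835
VBI_2 = ln(ln(619 + 0.8)) = 1.86088
VBI_blend = 0.53 * 1.35835 + 0.47 * 1.86088 = 1.59454
visc_blend = exp(exp(1.59454)) - 0.8 = 137.0

137.0 cSt


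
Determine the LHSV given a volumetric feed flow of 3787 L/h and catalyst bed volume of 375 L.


LHSV = volumetric feed rate / catalyst volume
= 3787 L/h / 375 L
= 10.10 h^-1

10.10 h^-1


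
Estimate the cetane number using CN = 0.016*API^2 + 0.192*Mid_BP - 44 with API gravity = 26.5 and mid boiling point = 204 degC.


CN = 0.016 * 26.5^2 + 0.192 * 204 - 44
CN = 11.236 + 39.168 - 44 = 6.404

6.404


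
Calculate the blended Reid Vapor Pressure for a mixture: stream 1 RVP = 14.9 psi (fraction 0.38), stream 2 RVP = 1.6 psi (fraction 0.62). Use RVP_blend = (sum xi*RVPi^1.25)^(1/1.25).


Chevron index: RVP_blend = (sum xi*RVPi^1.25)^(1/1.25)
RVP^1.25 terms: 0.38 * 14.9^1.25 + 0.62 * 1.6^1.25 = 12.2398
RVP_blend = 12.2398^(1/1.25) = 7.417

7.417 psi


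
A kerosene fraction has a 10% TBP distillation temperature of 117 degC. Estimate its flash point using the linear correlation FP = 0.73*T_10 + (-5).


FP = 0.73 * 117 + (-5) = 80.41

80.41 degC


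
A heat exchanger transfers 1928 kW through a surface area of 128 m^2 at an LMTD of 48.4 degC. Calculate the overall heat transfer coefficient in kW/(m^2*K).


From Q = U*A*LMTD, U = Q / (A * LMTD)
U = 1928 / (128 * 48.4) = 1928 / 6195.2 = 0.3112

0.3112 kW/(m^2*K)


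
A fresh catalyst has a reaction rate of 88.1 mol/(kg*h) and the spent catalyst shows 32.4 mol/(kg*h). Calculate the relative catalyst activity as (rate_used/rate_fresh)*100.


Activity (%) = (rate_used / rate_fresh) * 100
rate_used = 32.4, rate_fresh = 88.1
= (32.4 / 88.1) * 100
= 0.3678 * 100 = 36.78

36.78 %


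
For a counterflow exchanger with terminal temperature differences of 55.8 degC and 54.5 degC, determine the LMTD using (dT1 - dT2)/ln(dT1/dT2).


LMTD = (dT1 - dT2) / ln(dT1/dT2)
= (55.8 - 54.5) / ln(55.8 / 54.5) = 1.3 / 0.0235732 = 55.15

55.15 degC


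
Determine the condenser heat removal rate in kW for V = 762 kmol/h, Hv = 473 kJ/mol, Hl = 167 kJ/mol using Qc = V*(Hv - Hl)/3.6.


Qc = 762 * (473 - 167) / 3.6 = 762 * 306 / 3.6 = 64770

64770 kW


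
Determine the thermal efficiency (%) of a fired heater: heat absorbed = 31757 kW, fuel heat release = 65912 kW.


Furnace efficiency = Q_absorbed / Q_fuel * 100
= 31757 / 65912 * 100 = 48.18

48.18 %


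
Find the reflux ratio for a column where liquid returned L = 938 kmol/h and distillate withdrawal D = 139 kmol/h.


Reflux ratio definition: R = L / D (liquid returned / distillate withdrawn)
L = 938 kmol/h, D = 139 kmol/h
R = 938 / 139 = 6.748

6.748


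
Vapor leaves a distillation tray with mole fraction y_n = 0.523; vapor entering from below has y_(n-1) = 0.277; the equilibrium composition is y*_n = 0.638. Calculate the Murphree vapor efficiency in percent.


Murphree vapor efficiency: EMV = (y_n - y_(n-1)) / (y*_n - y_(n-1)) * 100
EMV = (0.523 - 0.277) / (0.638 - 0.277) * 100 = 0.246 / 0.361 * 100 = 68.14

68.14 %


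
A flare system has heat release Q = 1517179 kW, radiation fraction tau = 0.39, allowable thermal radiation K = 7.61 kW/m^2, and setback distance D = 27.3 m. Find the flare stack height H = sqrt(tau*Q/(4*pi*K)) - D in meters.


tau*Q/(4*pi*K) = 0.39 * 1517179 / (4 * pi * 7.61) = 6187.38
sqrt(6187.38) = 78.6599
H = 78.6599 - 27.3 = 51.36

51.36 m


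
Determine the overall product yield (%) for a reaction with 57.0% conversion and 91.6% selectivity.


Overall yield = conversion (%) * selectivity (%) / 100
Conversion = 57.0%, Selectivity = 91.6%
Y = 57.0 * 91.6 / 100
= 52.212 %

52.212 %


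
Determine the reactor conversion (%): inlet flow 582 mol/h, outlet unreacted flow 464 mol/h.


X = (F_in - F_out) / F_in * 100
Moles reacted = 582 - 464 = 118
X = 118 / 582 * 100
= 0.2027 * 100
= 20.27 %

20.27 %


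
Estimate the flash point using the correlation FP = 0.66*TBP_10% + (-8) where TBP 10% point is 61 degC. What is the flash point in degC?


FP = 0.66 * 61 + (-8) = 32.26

32.26 degC


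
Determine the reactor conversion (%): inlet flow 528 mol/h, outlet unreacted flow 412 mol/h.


X = (F_in - F_out) / F_in * 100
Moles reacted = 528 - 412 = 116
X = 116 / 528 * 100
= 0.2197 * 100
= 21.97 %

21.97 %


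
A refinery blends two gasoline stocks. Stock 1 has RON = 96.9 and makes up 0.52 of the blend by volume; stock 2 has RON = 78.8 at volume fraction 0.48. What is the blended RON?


Linear blending: RON_blend = sum(vi * RONi)
Contribution 1: 0.52 * 96.9 = 50.388
Contribution 2: 0.48 * 78.8 = 37.824
RON_blend = 50.388 + 37.824 = 88.212

88.212


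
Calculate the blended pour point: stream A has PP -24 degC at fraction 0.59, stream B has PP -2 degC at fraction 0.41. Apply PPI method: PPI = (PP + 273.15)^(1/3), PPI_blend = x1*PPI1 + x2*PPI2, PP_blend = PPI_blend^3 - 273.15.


PPI_1 = (-24 + 273.15)^(1/3) = 6.292458
PPI_2 = (-2 + 273.15)^(1/3) = 6.472467
PPI_blend = 0.59 * 6.292458 + 0.41 * 6.472467 = 6.366262
PP_blend = 6.366262^3 - 273.15 = 258.0201 - 273.15 = -15.13

-15.13 degC


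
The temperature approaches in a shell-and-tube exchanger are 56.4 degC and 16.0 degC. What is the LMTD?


LMTD = (dT1 - dT2) / ln(dT1/dT2)
= (56.4 - 16.0) / ln(56.4 / 16.0) = 40.4 / 1.25988 = 32.07

32.07 degC


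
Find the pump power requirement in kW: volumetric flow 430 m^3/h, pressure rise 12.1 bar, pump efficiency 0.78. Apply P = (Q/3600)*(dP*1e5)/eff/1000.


Q = 430 / 3600 = 0.119444 m^3/s
P = 0.119444 * (12.1 * 1e5) / 0.78 / 1000 = 185.3

185.3 kW


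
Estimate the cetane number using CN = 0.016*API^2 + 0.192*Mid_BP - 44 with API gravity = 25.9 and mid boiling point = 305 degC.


CN = 0.016 * 25.9^2 + 0.192 * 305 - 44
CN = 10.73296 + 58.56 - 44 = 25.29296

25.29296


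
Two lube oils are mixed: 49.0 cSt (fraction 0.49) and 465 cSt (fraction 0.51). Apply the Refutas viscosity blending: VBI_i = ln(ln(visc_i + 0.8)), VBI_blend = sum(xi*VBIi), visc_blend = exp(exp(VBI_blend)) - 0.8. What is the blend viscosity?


Refutas method: VBN_i = 14.534*ln(ln(visc_i + 0.8)) + 10.975, blended linearly by mass fraction; since VBN is linear in VBI_i = ln(ln(visc_i + 0.8)) and the fractions sum to 1, blend VBI directly: visc = exp(exp(VBI_blend)) - 0.8
VBI_1 = ln(ln(49.0 + 0.8)) = 1.36303
VBI_2 = ln(ln(465 + 0.8)) = 1.81544
VBI_blend = 0.49 * 1.36303 + 0.51 * 1.81544 = 1.59376
visc_blend = exp(exp(1.59376)) - 0.8 = 136.5

136.5 cSt


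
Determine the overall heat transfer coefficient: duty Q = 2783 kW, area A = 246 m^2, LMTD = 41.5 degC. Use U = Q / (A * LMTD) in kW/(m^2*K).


From Q = U*A*LMTD, U = Q / (A * LMTD)
U = 2783 / (246 * 41.5) = 2783 / 10209 = 0.2726

0.2726 kW/(m^2*K)


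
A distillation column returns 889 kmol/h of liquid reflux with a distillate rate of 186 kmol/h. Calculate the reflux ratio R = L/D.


Reflux ratio definition: R = L / D (liquid returned / distillate withdrawn)
L = 889 kmol/h, D = 186 kmol/h
R = 889 / 186 = 4.780

4.780


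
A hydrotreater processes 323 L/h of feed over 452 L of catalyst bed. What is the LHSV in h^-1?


LHSV = volumetric feed rate / catalyst volume
= 323 L/h / 452 L
= 0.7146 h^-1

0.7146 h^-1


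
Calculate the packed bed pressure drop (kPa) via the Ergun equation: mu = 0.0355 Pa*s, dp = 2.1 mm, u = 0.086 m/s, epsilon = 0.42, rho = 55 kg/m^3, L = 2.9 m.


dp = 2.1 mm = 0.0021 m
Viscous term = 150*0.0355*0.086*(1-0.42)^2 / (0.0021^2*0.42^3) = 471506
Inertial term = 1.75*55*0.086^2*(1-0.42) / (0.0021*0.42^3) = 2653.74
dP/L = 471506 + 2653.74 = 474160 Pa/m
dP = 474160 * 2.9 / 1000 = 1375 kPa

1375 kPa


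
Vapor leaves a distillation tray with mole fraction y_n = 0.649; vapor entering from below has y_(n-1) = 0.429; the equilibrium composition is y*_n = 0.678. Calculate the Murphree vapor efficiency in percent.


Murphree vapor efficiency: EMV = (y_n - y_(n-1)) / (y*_n - y_(n-1)) * 100
EMV = (0.649 - 0.429) / (0.678 - 0.429) * 100 = 0.22 / 0.249 * 100 = 88.35

88.35 %


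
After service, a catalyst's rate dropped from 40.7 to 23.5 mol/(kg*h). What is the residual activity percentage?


Activity (%) = (rate_used / rate_fresh) * 100
rate_used = 23.5, rate_fresh = 40.7
= (23.5 / 40.7) * 100
= 0.5774 * 100 = 57.74

57.74 %


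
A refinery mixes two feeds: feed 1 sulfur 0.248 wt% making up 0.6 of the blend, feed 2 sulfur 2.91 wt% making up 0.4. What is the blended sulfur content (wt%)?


Linear sulfur blending: S_blend = x1*S1 + x2*S2
Contribution 1: 0.6 * 0.248 = 0.1488 wt%
Contribution 2: 0.4 * 2.91 = 1.164 wt%
S_blend = 0.1488 + 1.164 = 1.3128

1.3128 wt%


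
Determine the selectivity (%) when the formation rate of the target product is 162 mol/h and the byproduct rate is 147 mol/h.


Selectivity = desired / (desired + undesired) * 100
Total products = 162 + 147 = 309 mol/h
S = 162 / 309 * 100
= 0.5243 * 100
= 52.43 %

52.43 %


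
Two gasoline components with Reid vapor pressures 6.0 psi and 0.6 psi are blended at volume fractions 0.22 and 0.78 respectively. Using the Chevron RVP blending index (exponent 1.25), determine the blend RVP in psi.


Chevron index: RVP_blend = (sum xi*RVPi^1.25)^(1/1.25)
RVP^1.25 terms: 0.22 * 6.0^1.25 + 0.78 * 0.6^1.25 = 2.4778
RVP_blend = 2.4778^(1/1.25) = 2.067

2.067 psi


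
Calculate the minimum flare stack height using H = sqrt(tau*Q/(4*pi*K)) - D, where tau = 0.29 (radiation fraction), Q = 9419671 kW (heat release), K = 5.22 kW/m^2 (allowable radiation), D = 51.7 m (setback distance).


tau*Q/(4*pi*K) = 0.29 * 9419671 / (4 * pi * 5.22) = 41644.1
sqrt(41644.1) = 204.069
H = 204.069 - 51.7 = 152.4

152.4 m


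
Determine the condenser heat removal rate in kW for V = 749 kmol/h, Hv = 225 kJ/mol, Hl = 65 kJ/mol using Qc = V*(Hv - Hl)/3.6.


Qc = 749 * (225 - 65) / 3.6 = 749 * 160 / 3.6 = 33290

33290 kW


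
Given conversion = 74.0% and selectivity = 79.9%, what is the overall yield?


Overall yield = conversion (%) * selectivity (%) / 100
Conversion = 74.0%, Selectivity = 79.9%
Y = 74.0 * 79.9 / 100
= 59.126 %

59.126 %


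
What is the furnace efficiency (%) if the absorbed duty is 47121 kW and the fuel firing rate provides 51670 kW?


Furnace efficiency = Q_absorbed / Q_fuel * 100
= 47121 / 51670 * 100 = 91.20

91.20 %


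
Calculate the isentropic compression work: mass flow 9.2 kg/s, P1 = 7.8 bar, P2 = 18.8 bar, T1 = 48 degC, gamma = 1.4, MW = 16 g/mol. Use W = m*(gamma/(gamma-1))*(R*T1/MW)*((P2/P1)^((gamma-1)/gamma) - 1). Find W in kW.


Isentropic work: W = m*(gamma/(gamma-1))*(R*T1/MW)*((P2/P1)^((gamma-1)/gamma) - 1)
T1 = 48 + 273.15 = 321.15 K
Pressure ratio = 18.8 / 7.8 = 2.41026
Exponent = (1.4 - 1)/1.4 = 0.285714
(P2/P1)^exp - 1 = 2.41026^0.285714 - 1 = 0.285763
W = 9.2 * 1.4 / 0.4 * 8.314 * 321.15 / 16 * 0.285763 = 1536

1536 kW


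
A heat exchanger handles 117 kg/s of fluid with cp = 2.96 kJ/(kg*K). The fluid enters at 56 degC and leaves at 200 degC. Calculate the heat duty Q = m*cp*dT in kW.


Q = m_dot * cp * delta_T
delta_T = 200 - 56 = 144 K
Q = 117 * 2.96 * 144
= 346.32 * 144
= 49870.08 kW

49870.08 kW


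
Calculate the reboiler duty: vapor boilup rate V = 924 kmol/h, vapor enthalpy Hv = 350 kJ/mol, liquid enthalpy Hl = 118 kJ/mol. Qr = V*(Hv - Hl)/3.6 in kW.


Qr = 924 * (350 - 118) / 3.6 = 924 * 232 / 3.6 = 59550

59550 kW


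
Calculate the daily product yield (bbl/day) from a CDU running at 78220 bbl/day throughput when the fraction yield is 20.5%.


Crude throughput = 78220 bbl/day
Fraction yield = 20.5%
yield = throughput * fraction / 100
yield = 78220 * 20.5 / 100 = 16035.1

16035.1 bbl/day


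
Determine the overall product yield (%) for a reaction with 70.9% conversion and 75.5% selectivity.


Overall yield = conversion (%) * selectivity (%) / 100
Conversion = 70.9%, Selectivity = 75.5%
Y = 70.9 * 75.5 / 100
= 53.5295 %

53.5295 %


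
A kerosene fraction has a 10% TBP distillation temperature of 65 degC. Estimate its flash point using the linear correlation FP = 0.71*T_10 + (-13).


FP = 0.71 * 65 + (-13) = 33.15

33.15 degC


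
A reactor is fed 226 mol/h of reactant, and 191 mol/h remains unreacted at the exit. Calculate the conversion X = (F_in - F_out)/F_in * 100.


X = (F_in - F_out) / F_in * 100
Moles reacted = 226 - 191 = 35
X = 35 / 226 * 100
= 0.1549 * 100
= 15.49 %

15.49 %


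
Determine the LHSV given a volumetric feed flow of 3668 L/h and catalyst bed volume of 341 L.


LHSV = volumetric feed rate / catalyst volume
= 3668 L/h / 341 L
= 10.76 h^-1

10.76 h^-1


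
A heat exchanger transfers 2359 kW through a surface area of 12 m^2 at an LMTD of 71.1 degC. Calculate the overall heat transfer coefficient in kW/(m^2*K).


From Q = U*A*LMTD, U = Q / (A * LMTD)
U = 2359 / (12 * 71.1) = 2359 / 853.2 = 2.765

2.765 kW/(m^2*K)


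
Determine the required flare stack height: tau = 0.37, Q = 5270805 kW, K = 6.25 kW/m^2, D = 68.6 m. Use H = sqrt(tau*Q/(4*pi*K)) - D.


tau*Q/(4*pi*K) = 0.37 * 5270805 / (4 * pi * 6.25) = 24830.7
sqrt(24830.7) = 157.578
H = 157.578 - 68.6 = 88.98

88.98 m


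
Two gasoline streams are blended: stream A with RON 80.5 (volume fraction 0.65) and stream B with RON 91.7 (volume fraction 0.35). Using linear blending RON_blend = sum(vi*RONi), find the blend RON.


Linear blending: RON_blend = sum(vi * RONi)
Contribution 1: 0.65 * 80.5 = 52.325
Contribution 2: 0.35 * 91.7 = 32.095
RON_blend = 52.325 + 32.095 = 84.42

84.42


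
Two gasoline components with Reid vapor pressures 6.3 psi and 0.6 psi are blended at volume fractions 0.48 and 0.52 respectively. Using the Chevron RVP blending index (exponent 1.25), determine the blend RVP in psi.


Chevron index: RVP_blend = (sum xi*RVPi^1.25)^(1/1.25)
RVP^1.25 terms: 0.48 * 6.3^1.25 + 0.52 * 0.6^1.25 = 5.06549
RVP_blend = 5.06549^(1/1.25) = 3.662

3.662 psi


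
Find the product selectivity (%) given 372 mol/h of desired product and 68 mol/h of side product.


Selectivity = desired / (desired + undesired) * 100
Total products = 372 + 68 = 440 mol/h
S = 372 / 440 * 100
= 0.8455 * 100
= 84.55 %

84.55 %


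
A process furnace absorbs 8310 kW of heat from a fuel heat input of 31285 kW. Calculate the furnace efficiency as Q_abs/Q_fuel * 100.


Furnace efficiency = Q_absorbed / Q_fuel * 100
= 8310 / 31285 * 100 = 26.56

26.56 %


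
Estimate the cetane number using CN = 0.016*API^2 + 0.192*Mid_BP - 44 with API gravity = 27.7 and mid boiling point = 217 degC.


CN = 0.016 * 27.7^2 + 0.192 * 217 - 44
CN = 12.27664 + 41.664 - 44 = 9.94064

9.94064


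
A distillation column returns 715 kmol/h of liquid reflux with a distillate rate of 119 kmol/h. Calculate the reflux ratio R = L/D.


Reflux ratio definition: R = L / D (liquid returned / distillate withdrawn)
L = 715 kmol/h, D = 119 kmol/h
R = 715 / 119 = 6.008

6.008


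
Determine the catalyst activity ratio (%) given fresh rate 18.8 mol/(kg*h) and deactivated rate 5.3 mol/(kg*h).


Activity (%) = (rate_used / rate_fresh) * 100
rate_used = 5.3, rate_fresh = 18.8
= (5.3 / 18.8) * 100
= 0.2819 * 100 = 28.19

28.19 %


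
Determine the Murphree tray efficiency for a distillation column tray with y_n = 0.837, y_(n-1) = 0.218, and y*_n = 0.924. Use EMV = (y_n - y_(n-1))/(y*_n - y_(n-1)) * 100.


Murphree vapor efficiency: EMV = (y_n - y_(n-1)) / (y*_n - y_(n-1)) * 100
EMV = (0.837 - 0.218) / (0.924 - 0.218) * 100 = 0.619 / 0.706 * 100 = 87.68

87.68 %


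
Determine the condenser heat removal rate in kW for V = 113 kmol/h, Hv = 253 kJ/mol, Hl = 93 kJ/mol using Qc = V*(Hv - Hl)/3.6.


Qc = 113 * (253 - 93) / 3.6 = 113 * 160 / 3.6 = 5022

5022 kW


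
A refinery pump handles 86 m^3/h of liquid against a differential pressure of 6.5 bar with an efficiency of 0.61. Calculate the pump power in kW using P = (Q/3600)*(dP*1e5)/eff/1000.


Q = 86 / 3600 = 0.0238889 m^3/s
P = 0.0238889 * (6.5 * 1e5) / 0.61 / 1000 = 25.46

25.46 kW


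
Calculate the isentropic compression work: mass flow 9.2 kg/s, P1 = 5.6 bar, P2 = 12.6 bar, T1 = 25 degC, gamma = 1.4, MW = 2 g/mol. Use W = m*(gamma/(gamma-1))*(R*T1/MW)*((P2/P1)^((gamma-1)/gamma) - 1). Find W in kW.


Isentropic work: W = m*(gamma/(gamma-1))*(R*T1/MW)*((P2/P1)^((gamma-1)/gamma) - 1)
T1 = 25 + 273.15 = 298.15 K
Pressure ratio = 12.6 / 5.6 = 2.25
Exponent = (1.4 - 1)/1.4 = 0.285714
(P2/P1)^exp - 1 = 2.25^0.285714 - 1 = 0.260734
W = 9.2 * 1.4 / 0.4 * 8.314 * 298.15 / 2 * 0.260734 = 10410

10410 kW


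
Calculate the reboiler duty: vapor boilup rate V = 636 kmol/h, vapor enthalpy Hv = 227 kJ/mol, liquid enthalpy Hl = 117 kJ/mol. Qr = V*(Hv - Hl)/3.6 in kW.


Qr = 636 * (227 - 117) / 3.6 = 636 * 110 / 3.6 = 19430

19430 kW


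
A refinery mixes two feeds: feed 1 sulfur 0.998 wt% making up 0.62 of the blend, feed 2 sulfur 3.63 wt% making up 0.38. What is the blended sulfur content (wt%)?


Linear sulfur blending: S_blend = x1*S1 + x2*S2
Contribution 1: 0.62 * 0.998 = 0.61876 wt%
Contribution 2: 0.38 * 3.63 = 1.3794 wt%
S_blend = 0.61876 + 1.3794 = 1.99816

1.99816 wt%


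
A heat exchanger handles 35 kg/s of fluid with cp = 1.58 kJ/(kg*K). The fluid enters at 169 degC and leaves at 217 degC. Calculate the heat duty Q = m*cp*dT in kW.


Q = m_dot * cp * delta_T
delta_T = 217 - 169 = 48 K
Q = 35 * 1.58 * 48
= 55.3 * 48
= 2654.4 kW

2654.4 kW


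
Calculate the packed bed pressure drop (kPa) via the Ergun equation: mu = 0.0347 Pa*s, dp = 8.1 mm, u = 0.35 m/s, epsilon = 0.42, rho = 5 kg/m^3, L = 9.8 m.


dp = 8.1 mm = 0.0081 m
Viscous term = 150*0.0347*0.35*(1-0.42)^2 / (0.0081^2*0.42^3) = 126074
Inertial term = 1.75*5*0.35^2*(1-0.42) / (0.0081*0.42^3) = 1035.95
dP/L = 126074 + 1035.95 = 127110 Pa/m
dP = 127110 * 9.8 / 1000 = 1246 kPa

1246 kPa


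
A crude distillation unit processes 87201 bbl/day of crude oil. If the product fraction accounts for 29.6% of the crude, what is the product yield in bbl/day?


Crude throughput = 87201 bbl/day
Fraction yield = 29.6%
yield = throughput * fraction / 100
yield = 87201 * 29.6 / 100 = 25811.496

25811.496 bbl/day


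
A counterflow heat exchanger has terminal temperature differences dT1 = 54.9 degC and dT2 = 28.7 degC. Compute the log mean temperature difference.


LMTD = (dT1 - dT2) / ln(dT1/dT2)
= (54.9 - 28.7) / ln(54.9 / 28.7) = 26.2 / 0.648616 = 40.39

40.39 degC


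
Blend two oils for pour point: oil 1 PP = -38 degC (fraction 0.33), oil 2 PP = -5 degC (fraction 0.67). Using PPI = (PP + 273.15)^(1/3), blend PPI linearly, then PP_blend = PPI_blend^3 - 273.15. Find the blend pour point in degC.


PPI_1 = (-38 + 273.15)^(1/3) = 6.172318
PPI_2 = (-5 + 273.15)^(1/3) = 6.448508
PPI_blend = 0.33 * 6.172318 + 0.67 * 6.448508 = 6.357365
PP_blend = 6.357365^3 - 273.15 = 256.9398 - 273.15 = -16.21

-16.21 degC


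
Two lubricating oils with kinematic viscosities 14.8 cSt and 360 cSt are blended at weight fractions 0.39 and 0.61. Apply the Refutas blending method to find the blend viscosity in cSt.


Refutas method: VBN_i = 14.534*ln(ln(visc_i + 0.8)) + 10.975, blended linearly by mass fraction; since VBN is linear in VBI_i = ln(ln(visc_i + 0.8)) and the fractions sum to 1, blend VBI directly: visc = exp(exp(VBI_blend)) - 0.8
VBI_1 = ln(ln(14.8 + 0.8)) = 1.01061
VBI_2 = ln(ln(360 + 0.8)) = 1.77297
VBI_blend = 0.39 * 1.01061 + 0.61 * 1.77297 = 1.47565
visc_blend = exp(exp(1.47565)) - 0.8 = 78.55

78.55 cSt


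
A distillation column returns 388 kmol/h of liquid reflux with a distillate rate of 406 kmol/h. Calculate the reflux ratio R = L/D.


Reflux ratio definition: R = L / D (liquid returned / distillate withdrawn)
L = 388 kmol/h, D = 406 kmol/h
R = 388 / 406 = 0.9557

0.9557


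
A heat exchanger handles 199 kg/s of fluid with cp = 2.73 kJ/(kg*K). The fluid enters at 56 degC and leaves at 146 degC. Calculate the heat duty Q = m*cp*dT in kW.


Q = m_dot * cp * delta_T
delta_T = 146 - 56 = 90 K
Q = 199 * 2.73 * 90
= 543.27 * 90
= 48894.3 kW

48894.3 kW


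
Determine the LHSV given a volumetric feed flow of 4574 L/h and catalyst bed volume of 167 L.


LHSV = volumetric feed rate / catalyst volume
= 4574 L/h / 167 L
= 27.39 h^-1

27.39 h^-1


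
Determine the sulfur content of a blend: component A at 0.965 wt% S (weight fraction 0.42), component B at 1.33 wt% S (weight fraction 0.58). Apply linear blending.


Linear sulfur blending: S_blend = x1*S1 + x2*S2
Contribution 1: 0.42 * 0.965 = 0.4053 wt%
Contribution 2: 0.58 * 1.33 = 0.7714 wt%
S_blend = 0.4053 + 0.7714 = 1.1767

1.1767 wt%


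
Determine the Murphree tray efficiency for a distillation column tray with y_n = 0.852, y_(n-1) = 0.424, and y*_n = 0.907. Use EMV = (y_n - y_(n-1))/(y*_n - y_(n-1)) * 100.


Murphree vapor efficiency: EMV = (y_n - y_(n-1)) / (y*_n - y_(n-1)) * 100
EMV = (0.852 - 0.424) / (0.907 - 0.424) * 100 = 0.428 / 0.483 * 100 = 88.61

88.61 %


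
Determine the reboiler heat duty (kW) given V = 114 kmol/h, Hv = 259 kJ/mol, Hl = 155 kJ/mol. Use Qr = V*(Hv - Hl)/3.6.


Qr = 114 * (259 - 155) / 3.6 = 114 * 104 / 3.6 = 3293

3293 kW


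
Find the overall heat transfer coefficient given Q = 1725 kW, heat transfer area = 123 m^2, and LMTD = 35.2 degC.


From Q = U*A*LMTD, U = Q / (A * LMTD)
U = 1725 / (123 * 35.2) = 1725 / 4329.6 = 0.3984

0.3984 kW/(m^2*K)


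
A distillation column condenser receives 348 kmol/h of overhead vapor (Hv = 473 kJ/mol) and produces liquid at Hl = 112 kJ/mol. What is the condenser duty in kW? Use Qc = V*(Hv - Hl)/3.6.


Qc = 348 * (473 - 112) / 3.6 = 348 * 361 / 3.6 = 34900

34900 kW


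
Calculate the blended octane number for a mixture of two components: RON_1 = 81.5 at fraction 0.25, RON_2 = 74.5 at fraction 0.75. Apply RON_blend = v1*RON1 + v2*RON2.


Linear blending: RON_blend = sum(vi * RONi)
Contribution 1: 0.25 * 81.5 = 20.375
Contribution 2: 0.75 * 74.5 = 55.875
RON_blend = 20.375 + 55.875 = 76.25

76.25


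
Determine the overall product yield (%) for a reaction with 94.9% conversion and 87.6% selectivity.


Overall yield = conversion (%) * selectivity (%) / 100
Conversion = 94.9%, Selectivity = 87.6%
Y = 94.9 * 87.6 / 100
= 83.1324 %

83.1324 %


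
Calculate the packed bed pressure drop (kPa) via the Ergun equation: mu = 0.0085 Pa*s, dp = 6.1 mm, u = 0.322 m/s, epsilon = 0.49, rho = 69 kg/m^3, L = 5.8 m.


dp = 6.1 mm = 0.0061 m
Viscous term = 150*0.0085*0.322*(1-0.49)^2 / (0.0061^2*0.49^3) = 24392.6
Inertial term = 1.75*69*0.322^2*(1-0.49) / (0.0061*0.49^3) = 8897.15
dP/L = 24392.6 + 8897.15 = 33289.8 Pa/m
dP = 33289.8 * 5.8 / 1000 = 193.1 kPa

193.1 kPa


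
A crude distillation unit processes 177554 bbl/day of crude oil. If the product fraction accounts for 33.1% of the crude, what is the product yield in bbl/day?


Crude throughput = 177554 bbl/day
Fraction yield = 33.1%
yield = throughput * fraction / 100
yield = 177554 * 33.1 / 100 = 58770.374

58770.374 bbl/day


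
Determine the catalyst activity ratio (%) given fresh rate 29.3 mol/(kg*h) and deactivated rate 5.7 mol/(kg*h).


Activity (%) = (rate_used / rate_fresh) * 100
rate_used = 5.7, rate_fresh = 29.3
= (5.7 / 29.3) * 100
= 0.1945 * 100 = 19.45

19.45 %


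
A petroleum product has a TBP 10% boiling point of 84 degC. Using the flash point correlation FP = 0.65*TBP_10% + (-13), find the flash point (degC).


FP = 0.65 * 84 + (-13) = 41.6

41.6 degC


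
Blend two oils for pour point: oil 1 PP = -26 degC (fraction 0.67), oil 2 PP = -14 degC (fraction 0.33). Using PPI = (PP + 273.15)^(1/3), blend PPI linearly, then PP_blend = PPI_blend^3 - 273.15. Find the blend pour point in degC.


PPI_1 = (-26 + 273.15)^(1/3) = 6.275575
PPI_2 = (-14 + 273.15)^(1/3) = 6.375541
PPI_blend = 0.67 * 6.275575 + 0.33 * 6.375541 = 6.308564
PP_blend = 6.308564^3 - 273.15 = 251.0681 - 273.15 = -22.08

-22.08 degC


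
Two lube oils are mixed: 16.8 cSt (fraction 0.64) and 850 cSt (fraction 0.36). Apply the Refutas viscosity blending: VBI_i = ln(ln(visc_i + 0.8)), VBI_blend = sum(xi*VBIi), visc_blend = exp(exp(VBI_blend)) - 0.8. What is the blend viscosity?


Refutas method: VBN_i = 14.534*ln(ln(visc_i + 0.8)) + 10.975, blended linearly by mass fraction; since VBN is linear in VBI_i = ln(ln(visc_i + 0.8)) and the fractions sum to 1, blend VBI directly: visc = exp(exp(VBI_blend)) - 0.8
VBI_1 = ln(ln(16.8 + 0.8)) = 1.05358
VBI_2 = ln(ln(850 + 0.8)) = 1.90898
VBI_blend = 0.64 * 1.05358 + 0.36 * 1.90898 = 1.36152
visc_blend = exp(exp(1.36152)) - 0.8 = 48.71

48.71 cSt


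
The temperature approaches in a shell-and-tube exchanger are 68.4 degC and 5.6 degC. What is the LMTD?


LMTD = (dT1 - dT2) / ln(dT1/dT2)
= (68.4 - 5.6) / ln(68.4 / 5.6) = 62.8 / 2.50261 = 25.09

25.09 degC


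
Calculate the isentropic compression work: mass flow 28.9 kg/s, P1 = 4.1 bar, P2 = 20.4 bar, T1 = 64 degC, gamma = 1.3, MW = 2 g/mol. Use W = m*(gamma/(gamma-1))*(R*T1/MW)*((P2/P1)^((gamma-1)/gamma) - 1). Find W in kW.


Isentropic work: W = m*(gamma/(gamma-1))*(R*T1/MW)*((P2/P1)^((gamma-1)/gamma) - 1)
T1 = 64 + 273.15 = 337.15 K
Pressure ratio = 20.4 / 4.1 = 4.97561
Exponent = (1.3 - 1)/1.3 = 0.230769
(P2/P1)^exp - 1 = 4.97561^0.230769 - 1 = 0.44814
W = 28.9 * 1.3 / 0.3 * 8.314 * 337.15 / 2 * 0.44814 = 78660

78660 kW


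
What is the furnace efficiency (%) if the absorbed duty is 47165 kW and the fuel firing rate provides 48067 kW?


Furnace efficiency = Q_absorbed / Q_fuel * 100
= 47165 / 48067 * 100 = 98.12

98.12 %


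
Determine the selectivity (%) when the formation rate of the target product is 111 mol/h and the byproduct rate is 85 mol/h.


Selectivity = desired / (desired + undesired) * 100
Total products = 111 + 85 = 196 mol/h
S = 111 / 196 * 100
= 0.5663 * 100
= 56.63 %

56.63 %


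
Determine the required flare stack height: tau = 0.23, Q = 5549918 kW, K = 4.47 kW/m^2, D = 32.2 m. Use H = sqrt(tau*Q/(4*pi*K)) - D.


tau*Q/(4*pi*K) = 0.23 * 5549918 / (4 * pi * 4.47) = 22724.6
sqrt(22724.6) = 150.747
H = 150.747 - 32.2 = 118.5

118.5 m


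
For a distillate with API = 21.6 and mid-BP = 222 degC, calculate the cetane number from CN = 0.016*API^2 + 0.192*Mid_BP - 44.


CN = 0.016 * 21.6^2 + 0.192 * 222 - 44
CN = 7.46496 + 42.624 - 44 = 6.08896

6.08896


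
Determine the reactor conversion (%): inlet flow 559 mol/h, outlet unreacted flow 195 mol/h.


X = (F_in - F_out) / F_in * 100
Moles reacted = 559 - 195 = 364
X = 364 / 559 * 100
= 0.6512 * 100
= 65.12 %

65.12 %


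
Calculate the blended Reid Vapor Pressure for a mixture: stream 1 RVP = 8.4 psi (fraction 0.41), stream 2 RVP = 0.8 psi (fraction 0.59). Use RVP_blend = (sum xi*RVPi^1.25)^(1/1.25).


Chevron index: RVP_blend = (sum xi*RVPi^1.25)^(1/1.25)
RVP^1.25 terms: 0.41 * 8.4^1.25 + 0.59 * 0.8^1.25 = 6.30957
RVP_blend = 6.30957^(1/1.25) = 4.365

4.365 psi


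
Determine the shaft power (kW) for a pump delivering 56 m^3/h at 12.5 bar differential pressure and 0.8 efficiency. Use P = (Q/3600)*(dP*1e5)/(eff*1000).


Q = 56 / 3600 = 0.0155556 m^3/s
P = 0.0155556 * (12.5 * 1e5) / 0.8 / 1000 = 24.31

24.31 kW


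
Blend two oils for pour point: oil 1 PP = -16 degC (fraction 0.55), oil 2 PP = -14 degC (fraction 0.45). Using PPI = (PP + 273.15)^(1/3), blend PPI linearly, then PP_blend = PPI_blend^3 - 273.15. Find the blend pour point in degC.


PPI_1 = (-16 + 273.15)^(1/3) = 6.359098
PPI_2 = (-14 + 273.15)^(1/3) = 6.375541
PPI_blend = 0.55 * 6.359098 + 0.45 * 6.375541 = 6.366497
PP_blend = 6.366497^3 - 273.15 = 258.0487 - 273.15 = -15.1

-15.1 degC


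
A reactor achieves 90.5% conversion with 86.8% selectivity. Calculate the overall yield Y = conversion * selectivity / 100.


Overall yield = conversion (%) * selectivity (%) / 100
Conversion = 90.5%, Selectivity = 86.8%
Y = 90.5 * 86.8 / 100
= 78.554 %

78.554 %


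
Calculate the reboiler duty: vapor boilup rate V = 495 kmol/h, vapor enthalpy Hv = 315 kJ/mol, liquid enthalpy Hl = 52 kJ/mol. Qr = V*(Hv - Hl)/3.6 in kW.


Qr = 495 * (315 - 52) / 3.6 = 495 * 263 / 3.6 = 36160

36160 kW


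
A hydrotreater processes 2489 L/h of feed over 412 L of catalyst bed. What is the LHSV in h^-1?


LHSV = volumetric feed rate / catalyst volume
= 2489 L/h / 412 L
= 6.041 h^-1

6.041 h^-1


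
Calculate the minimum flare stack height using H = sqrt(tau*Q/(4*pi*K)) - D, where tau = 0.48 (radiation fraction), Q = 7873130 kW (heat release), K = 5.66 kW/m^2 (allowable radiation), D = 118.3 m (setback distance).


tau*Q/(4*pi*K) = 0.48 * 7873130 / (4 * pi * 5.66) = 53132.8
sqrt(53132.8) = 230.506
H = 230.506 - 118.3 = 112.2

112.2 m


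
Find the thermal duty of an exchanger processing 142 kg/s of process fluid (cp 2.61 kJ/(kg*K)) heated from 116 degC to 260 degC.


Q = m_dot * cp * delta_T
delta_T = 260 - 116 = 144 K
Q = 142 * 2.61 * 144
= 370.62 * 144
= 53369.28 kW

53369.28 kW


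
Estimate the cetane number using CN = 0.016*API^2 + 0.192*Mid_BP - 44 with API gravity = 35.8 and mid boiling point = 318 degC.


CN = 0.016 * 35.8^2 + 0.192 * 318 - 44
CN = 20.50624 + 61.056 - 44 = 37.56224

37.56224


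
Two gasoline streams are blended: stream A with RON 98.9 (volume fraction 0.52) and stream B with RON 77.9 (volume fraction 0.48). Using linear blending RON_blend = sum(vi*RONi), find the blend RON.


Linear blending: RON_blend = sum(vi * RONi)
Contribution 1: 0.52 * 98.9 = 51.428
Contribution 2: 0.48 * 77.9 = 37.392
RON_blend = 51.428 + 37.392 = 88.82

88.82


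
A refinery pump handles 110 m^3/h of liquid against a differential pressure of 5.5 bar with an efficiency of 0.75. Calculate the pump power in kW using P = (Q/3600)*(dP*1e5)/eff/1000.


Q = 110 / 3600 = 0.0305556 m^3/s
P = 0.0305556 * (5.5 * 1e5) / 0.75 / 1000 = 22.41

22.41 kW


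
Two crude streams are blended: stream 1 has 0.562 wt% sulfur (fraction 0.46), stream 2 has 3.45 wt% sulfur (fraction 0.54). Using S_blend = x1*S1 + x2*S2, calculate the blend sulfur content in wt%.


Linear sulfur blending: S_blend = x1*S1 + x2*S2
Contribution 1: 0.46 * 0.562 = 0.25852 wt%
Contribution 2: 0.54 * 3.45 = 1.863 wt%
S_blend = 0.25852 + 1.863 = 2.12152

2.12152 wt%


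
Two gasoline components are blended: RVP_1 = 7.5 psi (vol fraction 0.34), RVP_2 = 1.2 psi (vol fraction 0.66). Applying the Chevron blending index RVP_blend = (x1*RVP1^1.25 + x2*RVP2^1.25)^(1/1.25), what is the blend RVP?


Chevron index: RVP_blend = (sum xi*RVPi^1.25)^(1/1.25)
RVP^1.25 terms: 0.34 * 7.5^1.25 + 0.66 * 1.2^1.25 = 5.04887
RVP_blend = 5.04887^(1/1.25) = 3.652

3.652 psi


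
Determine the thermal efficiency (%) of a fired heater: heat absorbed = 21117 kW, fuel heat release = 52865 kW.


Furnace efficiency = Q_absorbed / Q_fuel * 100
= 21117 / 52865 * 100 = 39.95

39.95 %


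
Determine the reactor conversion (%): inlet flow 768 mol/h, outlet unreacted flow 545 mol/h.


X = (F_in - F_out) / F_in * 100
Moles reacted = 768 - 545 = 223
X = 223 / 768 * 100
= 0.2904 * 100
= 29.04 %

29.04 %


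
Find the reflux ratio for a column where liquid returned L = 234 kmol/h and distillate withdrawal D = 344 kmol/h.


Reflux ratio definition: R = L / D (liquid returned / distillate withdrawn)
L = 234 kmol/h, D = 344 kmol/h
R = 234 / 344 = 0.6802

0.6802


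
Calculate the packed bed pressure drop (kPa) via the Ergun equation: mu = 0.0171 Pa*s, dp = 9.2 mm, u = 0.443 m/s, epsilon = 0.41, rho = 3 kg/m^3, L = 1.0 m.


dp = 9.2 mm = 0.0092 m
Viscous term = 150*0.0171*0.443*(1-0.41)^2 / (0.0092^2*0.41^3) = 67806
Inertial term = 1.75*3*0.443^2*(1-0.41) / (0.0092*0.41^3) = 958.693
dP/L = 67806 + 958.693 = 68764.7 Pa/m
dP = 68764.7 * 1.0 / 1000 = 68.76 kPa

68.76 kPa


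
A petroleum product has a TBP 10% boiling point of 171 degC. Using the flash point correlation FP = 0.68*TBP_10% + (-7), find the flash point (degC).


FP = 0.68 * 171 + (-7) = 109.28

109.28 degC


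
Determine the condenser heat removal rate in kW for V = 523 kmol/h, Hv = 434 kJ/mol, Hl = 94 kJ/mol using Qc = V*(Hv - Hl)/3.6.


Qc = 523 * (434 - 94) / 3.6 = 523 * 340 / 3.6 = 49390

49390 kW
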